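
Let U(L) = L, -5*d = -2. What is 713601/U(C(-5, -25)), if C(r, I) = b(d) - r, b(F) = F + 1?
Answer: 3568005/32 ≈ 1.1150e+5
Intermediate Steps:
d = ⅖ (d = -⅕*(-2) = ⅖ ≈ 0.40000)
b(F) = 1 + F
C(r, I) = 7/5 - r (C(r, I) = (1 + ⅖) - r = 7/5 - r)
713601/U(C(-5, -25)) = 713601/(7/5 - 1*(-5)) = 713601/(7/5 + 5) = 713601/(32/5) = 713601*(5/32) = 3568005/32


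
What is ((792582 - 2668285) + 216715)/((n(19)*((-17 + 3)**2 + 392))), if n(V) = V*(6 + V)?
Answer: -138249/23275 ≈ -5.9398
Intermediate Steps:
((792582 - 2668285) + 216715)/((n(19)*((-17 + 3)**2 + 392))) = ((792582 - 2668285) + 216715)/(((19*(6 + 19))*((-17 + 3)**2 + 392))) = (-1875703 + 216715)/(((19*25)*((-14)**2 + 392))) = -1658988*1/(475*(196 + 392)) = -1658988/(475*588) = -1658988/279300 = -1658988*1/279300 = -138249/23275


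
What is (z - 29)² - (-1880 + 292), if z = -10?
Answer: 3109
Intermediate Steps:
(z - 29)² - (-1880 + 292) = (-10 - 29)² - (-1880 + 292) = (-39)² - 1*(-1588) = 1521 + 1588 = 3109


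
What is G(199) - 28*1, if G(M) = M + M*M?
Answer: 39772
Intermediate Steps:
G(M) = M + M²
G(199) - 28*1 = 199*(1 + 199) - 28*1 = 199*200 - 28 = 39800 - 28 = 39772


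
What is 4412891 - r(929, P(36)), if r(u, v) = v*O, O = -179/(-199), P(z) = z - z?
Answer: 4412891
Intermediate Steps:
P(z) = 0
O = 179/199 (O = -179*(-1/199) = 179/199 ≈ 0.89950)
r(u, v) = 179*v/199 (r(u, v) = v*(179/199) = 179*v/199)
4412891 - r(929, P(36)) = 4412891 - 179*0/199 = 4412891 - 1*0 = 4412891 + 0 = 4412891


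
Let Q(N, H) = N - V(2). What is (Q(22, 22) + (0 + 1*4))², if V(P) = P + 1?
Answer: 529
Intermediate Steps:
V(P) = 1 + P
Q(N, H) = -3 + N (Q(N, H) = N - (1 + 2) = N - 1*3 = N - 3 = -3 + N)
(Q(22, 22) + (0 + 1*4))² = ((-3 + 22) + (0 + 1*4))² = (19 + (0 + 4))² = (19 + 4)² = 23² = 529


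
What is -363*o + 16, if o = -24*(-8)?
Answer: -69680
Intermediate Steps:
o = 192 (o = -1*(-192) = 192)
-363*o + 16 = -363*192 + 16 = -69696 + 16 = -69680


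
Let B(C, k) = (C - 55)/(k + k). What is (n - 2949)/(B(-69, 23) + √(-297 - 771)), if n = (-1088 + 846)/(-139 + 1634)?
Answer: 136678907/18486520 + 101406931*I*√267/18486520 ≈ 7.3934 + 89.633*I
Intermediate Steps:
n = -242/1495 ≈ -0.16187
B(C, k) = (-55 + C)/(2*k) (B(C, k) = (-55 + C)/((2*k)) = (-55 + C)*(1/(2*k)) = (-55 + C)/(2*k))
(n - 2949)/(B(-69, 23) + √(-297 - 771)) = (-242/1495 - 2949)/((½)*(-55 - 69)/23 + √(-297 - 771)) = -4408997/(1495*((½)*(1/23)*(-124) + √(-1068))) = -4408997/(1495*(-62/23 + 2*I*√267))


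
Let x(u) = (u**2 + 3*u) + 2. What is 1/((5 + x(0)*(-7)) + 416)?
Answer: 1/407 ≈ 0.0024570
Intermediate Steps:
x(u) = 2 + u**2 + 3*u
1/((5 + x(0)*(-7)) + 416) = 1/((5 + (2 + 0**2 + 3*0)*(-7)) + 416) = 1/((5 + (2 + 0 + 0)*(-7)) + 416) = 1/((5 + 2*(-7)) + 416) = 1/((5 - 14) + 416) = 1/(-9 + 416) = 1/407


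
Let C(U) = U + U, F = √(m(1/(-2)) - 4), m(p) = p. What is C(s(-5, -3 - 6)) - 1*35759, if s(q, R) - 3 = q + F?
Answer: -35763 + 3*I*√2 ≈ -35763.0 + 4.2426*I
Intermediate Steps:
F = 3*I*√2/2 (F = √(1/(-2) - 4) = √(-½ - 4) = √(-9/2) = 3*I*√2/2 ≈ 2.1213*I)
s(q, R) = 3 + q + 3*I*√2/2 (s(q, R) = 3 + (q + 3*I*√2/2) = 3 + q + 3*I*√2/2)
C(U) = 2*U
C(s(-5, -3 - 6)) - 1*35759 = 2*(3 - 5 + 3*I*√2/2) - 1*35759 = 2*(-2 + 3*I*√2/2) - 35759 = (-4 + 3*I*√2) - 35759 = -35763 + 3*I*√2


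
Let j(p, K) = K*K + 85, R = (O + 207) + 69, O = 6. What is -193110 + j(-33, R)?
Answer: -113501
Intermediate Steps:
R = 282 (R = (6 + 207) + 69 = 213 + 69 = 282)
j(p, K) = 85 + K² (j(p, K) = K² + 85 = 85 + K²)
-193110 + j(-33, R) = -193110 + (85 + 282²) = -193110 + (85 + 79524) = -193110 + 79609 = -113501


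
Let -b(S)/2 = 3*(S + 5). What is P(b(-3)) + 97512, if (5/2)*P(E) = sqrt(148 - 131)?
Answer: 97512 + 2*sqrt(17)/5 ≈ 97514.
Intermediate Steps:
b(S) = -30 - 6*S (b(S) = -6*(S + 5) = -6*(5 + S) = -2*(15 + 3*S) = -30 - 6*S)
P(E) = 2*sqrt(17)/5 (P(E) = 2*sqrt(148 - 131)/5 = 2*sqrt(17)/5)
P(b(-3)) + 97512 = 2*sqrt(17)/5 + 97512 = 97512 + 2*sqrt(17)/5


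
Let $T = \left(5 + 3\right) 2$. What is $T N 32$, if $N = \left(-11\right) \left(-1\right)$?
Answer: $5632$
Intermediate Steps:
$N = 11$
$T = 16$ ($T = 8 \cdot 2 = 16$)
$T N 32 = 16 \cdot 11 \cdot 32 = 176 \cdot 32 = 5632$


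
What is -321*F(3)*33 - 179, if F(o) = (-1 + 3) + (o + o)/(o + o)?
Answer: -31958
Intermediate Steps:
F(o) = 3 (F(o) = 2 + (2*o)/((2*o)) = 2 + (2*o)*(1/(2*o)) = 2 + 1 = 3)
-321*F(3)*33 - 179 = -963*33 - 179 = -321*99 - 179 = -31779 - 179 = -31958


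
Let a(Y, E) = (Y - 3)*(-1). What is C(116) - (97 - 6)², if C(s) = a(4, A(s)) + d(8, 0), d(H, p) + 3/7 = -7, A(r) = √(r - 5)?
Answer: -58026/7 ≈ -8289.4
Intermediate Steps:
A(r) = √(-5 + r)
d(H, p) = -52/7 (d(H, p) = -3/7 - 7 = -52/7)
a(Y, E) = 3 - Y (a(Y, E) = (-3 + Y)*(-1) = 3 - Y)
C(s) = -59/7 (C(s) = (3 - 1*4) - 52/7 = (3 - 4) - 52/7 = -1 - 52/7 = -59/7)
C(116) - (97 - 6)² = -59/7 - (97 - 6)² = -59/7 - 1*91² = -59/7 - 1*8281 = -59/7 - 8281 = -58026/7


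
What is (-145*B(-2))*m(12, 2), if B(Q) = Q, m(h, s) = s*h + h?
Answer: 10440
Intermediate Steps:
m(h, s) = h + h*s (m(h, s) = h*s + h = h + h*s)
(-145*B(-2))*m(12, 2) = (-145*(-2))*(12*(1 + 2)) = 290*(12*3) = 290*36 = 10440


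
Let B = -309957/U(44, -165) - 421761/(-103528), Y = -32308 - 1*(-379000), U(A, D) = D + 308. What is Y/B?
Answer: -10244716768/63929973 ≈ -160.25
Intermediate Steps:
U(A, D) = 308 + D
Y = 346692 (Y = -32308 + 379000 = 346692)
B = -32028916473/14804504 (B = -309957/(308 - 165) - 421761/(-103528) = -309957/143 - 421761*(-1/103528) = -309957*1/143 + 421761/103528 = -309957/143 + 421761/103528 = -32028916473/14804504 ≈ -2163.5)
Y/B = 346692/(-32028916473/14804504) = 346692*(-14804504/32028916473) = -10244716768/63929973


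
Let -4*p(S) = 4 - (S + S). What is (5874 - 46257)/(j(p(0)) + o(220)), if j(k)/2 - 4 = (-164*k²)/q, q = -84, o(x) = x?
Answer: -848043/4870 ≈ -174.14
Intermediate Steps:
p(S) = -1 + S/2 (p(S) = -(4 - (S + S))/4 = -(4 - 2*S)/4 = -1 + S/2)
j(k) = 8 + 82*k²/21 (j(k) = 8 + 2*(-164*k²/(-84)) = 8 + 2*(-164*k²*(-1/84)) = 8 + 2*(41*k²/21) = 8 + 82*k²/21)
(5874 - 46257)/(j(p(0)) + o(220)) = (5874 - 46257)/((8 + 82*(-1 + (½)*0)²/21) + 220) = -40383/((8 + 82*(-1 + 0)²/21) + 220) = -40383/((8 + (82/21)*(-1)²) + 220) = -40383/((8 + (82/21)*1) + 220) = -40383/((8 + 82/21) + 220) = -40383/(250/21 + 220) = -40383/4870/21 = -40383*21/4870 = -848043/4870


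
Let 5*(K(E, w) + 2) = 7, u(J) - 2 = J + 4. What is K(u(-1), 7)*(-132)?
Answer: 396/5 ≈ 79.200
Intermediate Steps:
u(J) = 6 + J (u(J) = 2 + (J + 4) = 2 + (4 + J) = 6 + J)
K(E, w) = -⅗ (K(E, w) = -2 + (⅕)*7 = -2 + 7/5 = -⅗)
K(u(-1), 7)*(-132) = -⅗*(-132) = 396/5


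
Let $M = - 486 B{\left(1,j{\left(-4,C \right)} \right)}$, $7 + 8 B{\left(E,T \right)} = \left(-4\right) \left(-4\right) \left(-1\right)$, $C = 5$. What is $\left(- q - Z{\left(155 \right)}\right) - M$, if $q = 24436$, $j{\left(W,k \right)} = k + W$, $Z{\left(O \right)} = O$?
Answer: $- \frac{103953}{4} \approx -25988.0$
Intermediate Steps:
$j{\left(W,k \right)} = W + k$
$B{\left(E,T \right)} = - \frac{23}{8}$ ($B{\left(E,T \right)} = - \frac{7}{8} + \frac{\left(-4\right) \left(-4\right) \left(-1\right)}{8} = - \frac{7}{8} + \frac{16 \left(-1\right)}{8} = - \frac{7}{8} + \frac{1}{8} \left(-16\right) = - \frac{7}{8} - 2 = - \frac{23}{8}$)
$M = \frac{5589}{4}$ ($M = \left(-486\right) \left(- \frac{23}{8}\right) = \frac{5589}{4} \approx 1397.3$)
$\left(- q - Z{\left(155 \right)}\right) - M = \left(\left(-1\right) 24436 - 155\right) - \frac{5589}{4} = \left(-24436 - 155\right) - \frac{5589}{4} = -24591 - \frac{5589}{4} = - \frac{103953}{4}$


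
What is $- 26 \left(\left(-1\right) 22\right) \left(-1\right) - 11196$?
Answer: $-11768$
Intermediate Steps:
$- 26 \left(\left(-1\right) 22\right) \left(-1\right) - 11196 = \left(-26\right) \left(-22\right) \left(-1\right) - 11196 = 572 \left(-1\right) - 11196 = -572 - 11196 = -11768$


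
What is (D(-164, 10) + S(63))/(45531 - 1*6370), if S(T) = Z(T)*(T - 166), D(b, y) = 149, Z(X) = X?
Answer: -6340/39161 ≈ -0.16190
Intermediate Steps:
S(T) = T*(-166 + T) (S(T) = T*(T - 166) = T*(-166 + T))
(D(-164, 10) + S(63))/(45531 - 1*6370) = (149 + 63*(-166 + 63))/(45531 - 1*6370) = (149 + 63*(-103))/(45531 - 6370) = (149 - 6489)/39161 = -6340*1/39161 = -6340/39161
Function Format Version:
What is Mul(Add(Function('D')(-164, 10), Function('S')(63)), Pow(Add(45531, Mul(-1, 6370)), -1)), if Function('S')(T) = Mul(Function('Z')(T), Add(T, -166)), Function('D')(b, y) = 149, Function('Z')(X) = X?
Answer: Rational(-6340, 39161) ≈ -0.16190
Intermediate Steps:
Function('S')(T) = Mul(T, Add(-166, T)) (Function('S')(T) = Mul(T, Add(T, -166)) = Mul(T, Add(-166, T)))
Mul(Add(Function('D')(-164, 10), Function('S')(63)), Pow(Add(45531, Mul(-1, 6370)), -1)) = Mul(Add(149, Mul(63, Add(-166, 63))), Pow(Add(45531, Mul(-1, 6370)), -1)) = Mul(Add(149, Mul(63, -103)), Pow(Add(45531, -6370), -1)) = Mul(Add(149, -6489), Pow(39161, -1)) = Mul(-6340, Rational(1, 39161)) = Rational(-6340, 39161)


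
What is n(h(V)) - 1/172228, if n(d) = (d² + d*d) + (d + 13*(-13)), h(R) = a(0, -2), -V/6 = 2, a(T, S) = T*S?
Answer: -29106533/172228 ≈ -169.00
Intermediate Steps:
a(T, S) = S*T
V = -12 (V = -6*2 = -12)
h(R) = 0 (h(R) = -2*0 = 0)
n(d) = -169 + d + 2*d² (n(d) = (d² + d²) + (d - 169) = 2*d² + (-169 + d) = -169 + d + 2*d²)
n(h(V)) - 1/172228 = (-169 + 0 + 2*0²) - 1/172228 = (-169 + 0 + 2*0) - 1*1/172228 = (-169 + 0 + 0) - 1/172228 = -169 - 1/172228 = -29106533/172228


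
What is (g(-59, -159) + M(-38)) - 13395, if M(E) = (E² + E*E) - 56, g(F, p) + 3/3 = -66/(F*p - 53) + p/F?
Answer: -264201785/25016 ≈ -10561.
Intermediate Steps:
g(F, p) = -1 - 66/(-53 + F*p) + p/F (g(F, p) = -1 + (-66/(F*p - 53) + p/F) = -1 + (-66/(-53 + F*p) + p/F) = -1 - 66/(-53 + F*p) + p/F)
M(E) = -56 + 2*E² (M(E) = (E² + E²) - 56 = 2*E² - 56 = -56 + 2*E²)
(g(-59, -159) + M(-38)) - 13395 = ((-53*(-159) - 13*(-59) - 59*(-159)² - 1*(-159)*(-59)²)/((-59)*(-53 - 59*(-159))) + (-56 + 2*(-38)²)) - 13395 = (-(8427 + 767 - 59*25281 - 1*(-159)*3481)/(59*(-53 + 9381)) + (-56 + 2*1444)) - 13395 = (-1/59*(8427 + 767 - 1491579 + 553479)/9328 + (-56 + 2888)) - 13395 = (-1/59*1/9328*(-928906) + 2832) - 13395 = (42223/25016 + 2832) - 13395 = 70887535/25016 - 13395 = -264201785/25016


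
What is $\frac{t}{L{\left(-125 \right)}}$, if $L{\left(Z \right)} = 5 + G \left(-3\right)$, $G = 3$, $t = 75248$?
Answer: $-18812$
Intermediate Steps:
$L{\left(Z \right)} = -4$ ($L{\left(Z \right)} = 5 + 3 \left(-3\right) = 5 - 9 = -4$)
$\frac{t}{L{\left(-125 \right)}} = \frac{75248}{-4} = 75248 \left(- \frac{1}{4}\right) = -18812$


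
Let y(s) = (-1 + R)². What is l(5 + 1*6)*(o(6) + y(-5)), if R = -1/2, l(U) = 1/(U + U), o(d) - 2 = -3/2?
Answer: ⅛ ≈ 0.12500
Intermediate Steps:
o(d) = ½ (o(d) = 2 - 3/2 = ½)
l(U) = 1/(2*U)
R = -½ (R = -1*½ = -½ ≈ -0.50000)
y(s) = 9/4 (y(s) = (-1 - ½)² = (-3/2)² = 9/4)
l(5 + 1*6)*(o(6) + y(-5)) = (1/(2*(5 + 1*6)))*(½ + 9/4) = (1/(2*(5 + 6)))*(11/4) = ((½)/11)*(11/4) = ((½)*(1/11))*(11/4) = (1/22)*(11/4) = ⅛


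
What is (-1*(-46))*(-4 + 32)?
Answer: 1288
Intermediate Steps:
(-1*(-46))*(-4 + 32) = 46*28 = 1288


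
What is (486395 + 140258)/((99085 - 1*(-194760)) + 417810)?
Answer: 626653/711655 ≈ 0.88056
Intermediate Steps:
(486395 + 140258)/((99085 - 1*(-194760)) + 417810) = 626653/((99085 + 194760) + 417810) = 626653/(293845 + 417810) = 626653/711655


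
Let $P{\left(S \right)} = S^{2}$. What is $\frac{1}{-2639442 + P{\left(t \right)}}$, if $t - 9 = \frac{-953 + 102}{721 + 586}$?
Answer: $- \frac{1708249}{4508705085314} \approx -3.7888 \cdot 10^{-7}$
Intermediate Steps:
$t = \frac{10912}{1307}$ ($t = 9 + \frac{-953 + 102}{721 + 586} = 9 - \frac{851}{1307} = \frac{10912}{1307} \approx 8.3489$)
$\frac{1}{-2639442 + P{\left(t \right)}} = \frac{1}{-2639442 + \left(\frac{10912}{1307}\right)^{2}} = \frac{1}{-2639442 + \frac{119071744}{1708249}} = \frac{1}{- \frac{4508705085314}{1708249}} = - \frac{1708249}{4508705085314}$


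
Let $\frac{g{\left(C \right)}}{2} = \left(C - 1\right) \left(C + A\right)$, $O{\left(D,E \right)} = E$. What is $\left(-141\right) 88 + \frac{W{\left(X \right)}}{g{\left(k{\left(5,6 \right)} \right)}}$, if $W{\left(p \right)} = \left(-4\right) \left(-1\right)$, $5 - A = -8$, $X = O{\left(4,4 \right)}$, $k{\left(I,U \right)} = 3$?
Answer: $- \frac{198527}{16} \approx -12408.0$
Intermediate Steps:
$X = 4$
$A = 13$ ($A = 5 - -8 = 5 + 8 = 13$)
$W{\left(p \right)} = 4$
$g{\left(C \right)} = 2 \left(-1 + C\right) \left(13 + C\right)$ ($g{\left(C \right)} = 2 \left(C - 1\right) \left(C + 13\right) = 2 \left(-1 + C\right) \left(13 + C\right)$)
$\left(-141\right) 88 + \frac{W{\left(X \right)}}{g{\left(k{\left(5,6 \right)} \right)}} = \left(-141\right) 88 + \frac{4}{-26 + 2 \cdot 3^{2} + 24 \cdot 3} = -12408 + \frac{4}{-26 + 2 \cdot 9 + 72} = -12408 + \frac{4}{-26 + 18 + 72} = -12408 + \frac{4}{64} = -12408 + 4 \cdot \frac{1}{64} = -12408 + \frac{1}{16} = - \frac{198527}{16}$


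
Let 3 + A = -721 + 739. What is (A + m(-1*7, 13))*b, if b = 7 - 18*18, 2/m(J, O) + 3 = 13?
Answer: -24092/5 ≈ -4818.4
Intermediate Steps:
m(J, O) = 1/5 (m(J, O) = 2/(-3 + 13) = 2/10 = 2*(1/10) = 1/5)
b = -317 (b = 7 - 324 = -317)
A = 15 (A = -3 + (-721 + 739) = -3 + 18 = 15)
(A + m(-1*7, 13))*b = (15 + 1/5)*(-317) = (76/5)*(-317) = -24092/5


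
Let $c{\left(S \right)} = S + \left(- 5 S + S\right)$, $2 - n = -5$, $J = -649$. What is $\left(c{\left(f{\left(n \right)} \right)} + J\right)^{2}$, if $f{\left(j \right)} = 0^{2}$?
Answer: $421201$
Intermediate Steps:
$n = 7$ ($n = 2 - -5 = 2 + 5 = 7$)
$f{\left(j \right)} = 0$
$c{\left(S \right)} = - 3 S$ ($c{\left(S \right)} = S - 4 S = - 3 S$)
$\left(c{\left(f{\left(n \right)} \right)} + J\right)^{2} = \left(\left(-3\right) 0 - 649\right)^{2} = \left(0 - 649\right)^{2} = \left(-649\right)^{2} = 421201$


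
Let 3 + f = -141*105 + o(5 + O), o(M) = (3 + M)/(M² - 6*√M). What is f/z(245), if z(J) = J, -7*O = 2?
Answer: -38810382/642145 + 12*√231/144155 ≈ -60.437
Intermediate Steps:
O = -2/7 (O = -⅐*2 = -2/7 ≈ -0.28571)
o(M) = (3 + M)/(M² - 6*√M)
f = -14808 + 54/(7*(1089/49 - 6*√231/7)) (f = -3 + (-141*105 + (3 + (5 - 2/7))/((5 - 2/7)² - 6*√(5 - 2/7))) = -3 + (-14805 + (3 + 33/7)/((33/7)² - 6*√231/7)) = -3 + (-14805 + (54/7)/(1089/49 - 6*√231/7)) = -3 + (-14805 + 54/(7*(1089/49 - 6*√231/7))) = -14808 + 54/(7*(1089/49 - 6*√231/7)) ≈ -14807.)
f/z(245) = (-38810382/2621 + 588*√231/28831)/245 = (-38810382/2621 + 588*√231/28831)*(1/245) = -38810382/642145 + 12*√231/144155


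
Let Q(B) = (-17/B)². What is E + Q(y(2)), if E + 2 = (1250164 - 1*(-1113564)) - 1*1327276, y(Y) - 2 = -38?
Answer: 1343239489/1296 ≈ 1.0365e+6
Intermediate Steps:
y(Y) = -36 (y(Y) = 2 - 38 = -36)
E = 1036450 (E = -2 + ((1250164 - 1*(-1113564)) - 1*1327276) = -2 + ((1250164 + 1113564) - 1327276) = -2 + (2363728 - 1327276) = -2 + 1036452 = 1036450)
Q(B) = 289/B²
E + Q(y(2)) = 1036450 + 289/(-36)² = 1036450 + 289*(1/1296) = 1036450 + 289/1296 = 1343239489/1296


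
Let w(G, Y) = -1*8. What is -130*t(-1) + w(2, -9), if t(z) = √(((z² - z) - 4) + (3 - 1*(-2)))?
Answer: -8 - 130*√3 ≈ -233.17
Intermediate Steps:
t(z) = √(1 + z² - z) (t(z) = √((-4 + z² - z) + (3 + 2)) = √((-4 + z² - z) + 5) = √(1 + z² - z))
w(G, Y) = -8
-130*t(-1) + w(2, -9) = -130*√(1 + (-1)² - 1*(-1)) - 8 = -130*√(1 + 1 + 1) - 8 = -130*√3 - 8 = -8 - 130*√3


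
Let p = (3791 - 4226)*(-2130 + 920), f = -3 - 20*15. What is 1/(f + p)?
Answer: 1/526047 ≈ 1.9010e-6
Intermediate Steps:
f = -303 (f = -3 - 300 = -303)
p = 526350 (p = -435*(-1210) = 526350)
1/(f + p) = 1/(-303 + 526350) = 1/526047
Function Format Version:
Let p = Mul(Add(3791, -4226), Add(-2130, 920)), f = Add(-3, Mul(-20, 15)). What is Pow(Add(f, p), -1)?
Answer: Rational(1, 526047) ≈ 1.9010e-6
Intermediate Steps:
f = -303 (f = Add(-3, -300) = -303)
p = 526350 (p = Mul(-435, -1210) = 526350)
Pow(Add(f, p), -1) = Pow(Add(-303, 526350), -1) = Pow(526047, -1) = Rational(1, 526047)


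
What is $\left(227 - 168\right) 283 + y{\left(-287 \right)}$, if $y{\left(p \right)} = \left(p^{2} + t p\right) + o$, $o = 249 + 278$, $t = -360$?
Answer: $202913$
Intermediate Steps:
$o = 527$
$y{\left(p \right)} = 527 + p^{2} - 360 p$ ($y{\left(p \right)} = \left(p^{2} - 360 p\right) + 527 = 527 + p^{2} - 360 p$)
$\left(227 - 168\right) 283 + y{\left(-287 \right)} = \left(227 - 168\right) 283 + \left(527 + \left(-287\right)^{2} - -103320\right) = 59 \cdot 283 + \left(527 + 82369 + 103320\right) = 16697 + 186216 = 202913$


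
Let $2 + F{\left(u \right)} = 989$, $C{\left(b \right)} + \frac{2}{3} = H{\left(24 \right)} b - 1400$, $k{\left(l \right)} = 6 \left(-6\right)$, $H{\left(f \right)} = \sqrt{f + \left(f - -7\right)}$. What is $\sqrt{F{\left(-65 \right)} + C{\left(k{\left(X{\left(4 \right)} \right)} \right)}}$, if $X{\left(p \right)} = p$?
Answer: $\frac{\sqrt{-3723 - 324 \sqrt{55}}}{3} \approx 26.089 i$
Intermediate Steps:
$H{\left(f \right)} = \sqrt{7 + 2 f}$ ($H{\left(f \right)} = \sqrt{f + \left(f + 7\right)} = \sqrt{f + \left(7 + f\right)} = \sqrt{7 + 2 f}$)
$k{\left(l \right)} = -36$
$C{\left(b \right)} = - \frac{4202}{3} + b \sqrt{55}$ ($C{\left(b \right)} = - \frac{2}{3} + \left(\sqrt{7 + 2 \cdot 24} b - 1400\right) = - \frac{2}{3} + \left(\sqrt{7 + 48} b - 1400\right) = - \frac{2}{3} + \left(\sqrt{55} b - 1400\right) = - \frac{2}{3} + \left(b \sqrt{55} - 1400\right) = - \frac{2}{3} + \left(-1400 + b \sqrt{55}\right) = - \frac{4202}{3} + b \sqrt{55}$)
$F{\left(u \right)} = 987$ ($F{\left(u \right)} = -2 + 989 = 987$)
$\sqrt{F{\left(-65 \right)} + C{\left(k{\left(X{\left(4 \right)} \right)} \right)}} = \sqrt{987 - \left(\frac{4202}{3} + 36 \sqrt{55}\right)} = \sqrt{- \frac{1241}{3} - 36 \sqrt{55}}$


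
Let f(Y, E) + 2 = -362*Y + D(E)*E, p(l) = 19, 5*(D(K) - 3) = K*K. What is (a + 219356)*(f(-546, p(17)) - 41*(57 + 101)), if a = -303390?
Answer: -80925078136/5 ≈ -1.6185e+10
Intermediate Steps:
D(K) = 3 + K**2/5 (D(K) = 3 + (K*K)/5 = 3 + K**2/5)
f(Y, E) = -2 - 362*Y + E*(3 + E**2/5) (f(Y, E) = -2 + (-362*Y + (3 + E**2/5)*E) = -2 + (-362*Y + E*(3 + E**2/5)) = -2 - 362*Y + E*(3 + E**2/5))
(a + 219356)*(f(-546, p(17)) - 41*(57 + 101)) = (-303390 + 219356)*((-2 - 362*(-546) + (1/5)*19*(15 + 19**2)) - 41*(57 + 101)) = -84034*((-2 + 197652 + (1/5)*19*(15 + 361)) - 41*158) = -84034*((-2 + 197652 + (1/5)*19*376) - 6478) = -84034*((-2 + 197652 + 7144/5) - 6478) = -84034*(995394/5 - 6478) = -84034*963004/5 = -80925078136/5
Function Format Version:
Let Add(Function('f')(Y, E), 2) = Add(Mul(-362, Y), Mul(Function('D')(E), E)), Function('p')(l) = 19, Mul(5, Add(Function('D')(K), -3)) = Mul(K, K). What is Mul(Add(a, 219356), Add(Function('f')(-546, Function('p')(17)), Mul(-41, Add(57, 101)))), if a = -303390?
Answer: Rational(-80925078136, 5) ≈ -1.6185e+10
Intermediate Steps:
Function('D')(K) = Add(3, Mul(Rational(1, 5), Pow(K, 2))) (Function('D')(K) = Add(3, Mul(Rational(1, 5), Mul(K, K))) = Add(3, Mul(Rational(1, 5), Pow(K, 2))))
Function('f')(Y, E) = Add(-2, Mul(-362, Y), Mul(E, Add(3, Mul(Rational(1, 5), Pow(E, 2))))) (Function('f')(Y, E) = Add(-2, Add(Mul(-362, Y), Mul(Add(3, Mul(Rational(1, 5), Pow(E, 2))), E))) = Add(-2, Add(Mul(-362, Y), Mul(E, Add(3, Mul(Rational(1, 5), Pow(E, 2)))))) = Add(-2, Mul(-362, Y), Mul(E, Add(3, Mul(Rational(1, 5), Pow(E, 2))))))
Mul(Add(a, 219356), Add(Function('f')(-546, Function('p')(17)), Mul(-41, Add(57, 101)))) = Mul(Add(-303390, 219356), Add(Add(-2, Mul(-362, -546), Mul(Rational(1, 5), 19, Add(15, Pow(19, 2)))), Mul(-41, Add(57, 101)))) = Mul(-84034, Add(Add(-2, 197652, Mul(Rational(1, 5), 19, Add(15, 361))), Mul(-41, 158))) = Mul(-84034, Add(Add(-2, 197652, Mul(Rational(1, 5), 19, 376)), -6478)) = Mul(-84034, Add(Add(-2, 197652, Rational(7144, 5)), -6478)) = Mul(-84034, Add(Rational(995394, 5), -6478)) = Mul(-84034, Rational(963004, 5)) = Rational(-80925078136, 5)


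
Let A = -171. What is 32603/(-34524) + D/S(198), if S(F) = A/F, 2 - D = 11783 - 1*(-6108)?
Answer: 13586576935/655956 ≈ 20713.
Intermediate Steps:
D = -17889 (D = 2 - (11783 - 1*(-6108)) = 2 - (11783 + 6108) = 2 - 1*17891 = 2 - 17891 = -17889)
S(F) = -171/F
32603/(-34524) + D/S(198) = 32603/(-34524) - 17889/((-171/198)) = 32603*(-1/34524) - 17889/((-171*1/198)) = -32603/34524 - 17889/(-19/22) = -32603/34524 - 17889*(-22/19) = -32603/34524 + 393558/19 = 13586576935/655956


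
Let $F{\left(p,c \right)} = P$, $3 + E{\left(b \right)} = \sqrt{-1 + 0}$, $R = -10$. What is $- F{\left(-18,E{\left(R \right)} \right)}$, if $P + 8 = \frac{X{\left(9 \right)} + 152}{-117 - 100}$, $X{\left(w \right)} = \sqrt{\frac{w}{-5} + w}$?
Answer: $\frac{1888}{217} + \frac{6 \sqrt{5}}{1085} \approx 8.7128$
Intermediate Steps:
$X{\left(w \right)} = \frac{2 \sqrt{5} \sqrt{w}}{5}$ ($X{\left(w \right)} = \sqrt{w \left(- \frac{1}{5}\right) + w} = \sqrt{- \frac{w}{5} + w} = \sqrt{\frac{4 w}{5}} = \frac{2 \sqrt{5} \sqrt{w}}{5}$)
$E{\left(b \right)} = -3 + i$ ($E{\left(b \right)} = -3 + \sqrt{-1 + 0} = -3 + \sqrt{-1} = -3 + i$)
$P = - \frac{1888}{217} - \frac{6 \sqrt{5}}{1085}$ ($P = -8 + \frac{\frac{2 \sqrt{5} \sqrt{9}}{5} + 152}{-117 - 100} = -8 + \frac{\frac{2}{5} \sqrt{5} \cdot 3 + 152}{-217} = -8 + \left(\frac{6 \sqrt{5}}{5} + 152\right) \left(- \frac{1}{217}\right) = -8 + \left(152 + \frac{6 \sqrt{5}}{5}\right) \left(- \frac{1}{217}\right) = -8 - \left(\frac{152}{217} + \frac{6 \sqrt{5}}{1085}\right) = - \frac{1888}{217} - \frac{6 \sqrt{5}}{1085} \approx -8.7128$)
$F{\left(p,c \right)} = - \frac{1888}{217} - \frac{6 \sqrt{5}}{1085}$
$- F{\left(-18,E{\left(R \right)} \right)} = - (- \frac{1888}{217} - \frac{6 \sqrt{5}}{1085}) = \frac{1888}{217} + \frac{6 \sqrt{5}}{1085}$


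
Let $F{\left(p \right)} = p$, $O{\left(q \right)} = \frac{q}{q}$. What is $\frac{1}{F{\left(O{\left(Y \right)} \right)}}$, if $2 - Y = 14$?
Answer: $1$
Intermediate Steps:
$Y = -12$ ($Y = 2 - 14 = -12$)
$O{\left(q \right)} = 1$
$\frac{1}{F{\left(O{\left(Y \right)} \right)}} = 1^{-1} = 1$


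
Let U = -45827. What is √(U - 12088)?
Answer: 9*I*√715 ≈ 240.66*I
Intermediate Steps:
√(U - 12088) = √(-45827 - 12088) = √(-57915) = 9*I*√715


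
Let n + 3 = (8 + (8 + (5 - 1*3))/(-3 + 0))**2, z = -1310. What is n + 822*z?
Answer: -9691211/9 ≈ -1.0768e+6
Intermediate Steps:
n = 169/9 (n = -3 + (8 + (8 + (5 - 1*3))/(-3 + 0))**2 = -3 + (8 + (8 + (5 - 3))/(-3))**2 = -3 + (8 + (8 + 2)*(-1/3))**2 = -3 + (8 + 10*(-1/3))**2 = -3 + (8 - 10/3)**2 = -3 + (14/3)**2 = -3 + 196/9 = 169/9 ≈ 18.778)
n + 822*z = 169/9 + 822*(-1310) = 169/9 - 1076820 = -9691211/9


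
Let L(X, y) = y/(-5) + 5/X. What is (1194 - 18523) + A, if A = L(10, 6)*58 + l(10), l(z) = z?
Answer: -86798/5 ≈ -17360.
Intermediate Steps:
L(X, y) = 5/X - y/5 (L(X, y) = y*(-⅕) + 5/X = -y/5 + 5/X = 5/X - y/5)
A = -153/5 (A = (5/10 - ⅕*6)*58 + 10 = (5*(⅒) - 6/5)*58 + 10 = (½ - 6/5)*58 + 10 = -7/10*58 + 10 = -203/5 + 10 = -153/5 ≈ -30.600)
(1194 - 18523) + A = (1194 - 18523) - 153/5 = -17329 - 153/5 = -86798/5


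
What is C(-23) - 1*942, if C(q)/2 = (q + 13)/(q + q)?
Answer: -21656/23 ≈ -941.57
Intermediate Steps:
C(q) = (13 + q)/q (C(q) = 2*((q + 13)/(q + q)) = 2*((13 + q)/((2*q))) = 2*((13 + q)*(1/(2*q))) = 2*((13 + q)/(2*q)) = (13 + q)/q)
C(-23) - 1*942 = (13 - 23)/(-23) - 1*942 = -1/23*(-10) - 942 = 10/23 - 942 = -21656/23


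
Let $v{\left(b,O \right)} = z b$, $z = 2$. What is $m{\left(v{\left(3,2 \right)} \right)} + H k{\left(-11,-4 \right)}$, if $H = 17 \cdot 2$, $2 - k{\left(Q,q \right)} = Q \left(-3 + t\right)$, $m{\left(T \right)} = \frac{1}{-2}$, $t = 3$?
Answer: $\frac{135}{2} \approx 67.5$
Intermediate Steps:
$v{\left(b,O \right)} = 2 b$
$m{\left(T \right)} = - \frac{1}{2}$
$k{\left(Q,q \right)} = 2$ ($k{\left(Q,q \right)} = 2 - Q \left(-3 + 3\right) = 2 - Q 0 = 2 - 0 = 2 + 0 = 2$)
$H = 34$
$m{\left(v{\left(3,2 \right)} \right)} + H k{\left(-11,-4 \right)} = - \frac{1}{2} + 34 \cdot 2 = - \frac{1}{2} + 68 = \frac{135}{2}$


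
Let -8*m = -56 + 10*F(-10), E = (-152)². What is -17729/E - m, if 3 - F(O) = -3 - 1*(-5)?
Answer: -150577/23104 ≈ -6.5174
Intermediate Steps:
F(O) = 1 (F(O) = 3 - (-3 - 1*(-5)) = 3 - (-3 + 5) = 3 - 1*2 = 3 - 2 = 1)
E = 23104
m = 23/4 (m = -(-56 + 10*1)/8 = -(-56 + 10)/8 = -⅛*(-46) = 23/4 ≈ 5.7500)
-17729/E - m = -17729/23104 - 1*23/4 = -17729*1/23104 - 23/4 = -17729/23104 - 23/4 = -150577/23104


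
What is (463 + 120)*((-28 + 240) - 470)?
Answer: -150414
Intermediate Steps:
(463 + 120)*((-28 + 240) - 470) = 583*(212 - 470) = 583*(-258) = -150414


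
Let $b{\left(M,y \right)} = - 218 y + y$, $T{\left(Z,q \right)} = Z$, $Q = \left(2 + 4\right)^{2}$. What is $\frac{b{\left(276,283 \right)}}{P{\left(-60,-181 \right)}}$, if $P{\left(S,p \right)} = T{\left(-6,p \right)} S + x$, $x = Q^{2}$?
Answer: $- \frac{61411}{1656} \approx -37.084$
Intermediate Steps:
$Q = 36$ ($Q = 6^{2} = 36$)
$b{\left(M,y \right)} = - 217 y$
$x = 1296$ ($x = 36^{2} = 1296$)
$P{\left(S,p \right)} = 1296 - 6 S$ ($P{\left(S,p \right)} = - 6 S + 1296 = 1296 - 6 S$)
$\frac{b{\left(276,283 \right)}}{P{\left(-60,-181 \right)}} = \frac{\left(-217\right) 283}{1296 - -360} = - \frac{61411}{1296 + 360} = - \frac{61411}{1656}$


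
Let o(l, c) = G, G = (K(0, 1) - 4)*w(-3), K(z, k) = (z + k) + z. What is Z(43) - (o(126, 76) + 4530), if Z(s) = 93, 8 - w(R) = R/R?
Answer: -4416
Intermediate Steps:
w(R) = 7 (w(R) = 8 - R/R = 8 - 1*1 = 8 - 1 = 7)
K(z, k) = k + 2*z (K(z, k) = (k + z) + z = k + 2*z)
G = -21 (G = ((1 + 2*0) - 4)*7 = ((1 + 0) - 4)*7 = (1 - 4)*7 = -3*7 = -21)
o(l, c) = -21
Z(43) - (o(126, 76) + 4530) = 93 - (-21 + 4530) = 93 - 1*4509 = 93 - 4509 = -4416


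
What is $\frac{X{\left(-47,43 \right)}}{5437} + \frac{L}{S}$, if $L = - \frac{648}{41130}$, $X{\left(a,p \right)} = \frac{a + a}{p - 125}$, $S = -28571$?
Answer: $\frac{3076407557}{14553077271995} \approx 0.00021139$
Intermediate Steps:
$X{\left(a,p \right)} = \frac{2 a}{-125 + p}$
$L = - \frac{36}{2285}$ ($L = \left(-648\right) \frac{1}{41130} = - \frac{36}{2285} \approx -0.015755$)
$\frac{X{\left(-47,43 \right)}}{5437} + \frac{L}{S} = \frac{2 \left(-47\right) \frac{1}{-125 + 43}}{5437} - \frac{36}{2285 \left(-28571\right)} = 2 \left(-47\right) \frac{1}{-82} \cdot \frac{1}{5437} - - \frac{36}{65284735} = 2 \left(-47\right) \left(- \frac{1}{82}\right) \frac{1}{5437} + \frac{36}{65284735} = \frac{47}{41} \cdot \frac{1}{5437} + \frac{36}{65284735} = \frac{47}{222917} + \frac{36}{65284735} = \frac{3076407557}{14553077271995}$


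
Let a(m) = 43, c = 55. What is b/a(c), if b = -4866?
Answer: -4866/43 ≈ -113.16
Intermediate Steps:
b/a(c) = -4866/43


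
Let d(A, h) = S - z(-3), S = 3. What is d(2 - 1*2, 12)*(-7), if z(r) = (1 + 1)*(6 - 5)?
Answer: -7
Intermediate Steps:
z(r) = 2 (z(r) = 2*1 = 2)
d(A, h) = 1 (d(A, h) = 3 - 1*2 = 3 - 2 = 1)
d(2 - 1*2, 12)*(-7) = 1*(-7) = -7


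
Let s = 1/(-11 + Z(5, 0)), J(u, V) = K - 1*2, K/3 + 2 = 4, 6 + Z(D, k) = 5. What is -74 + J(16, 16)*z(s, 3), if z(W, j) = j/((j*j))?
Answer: -218/3 ≈ -72.667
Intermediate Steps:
Z(D, k) = -1 (Z(D, k) = -6 + 5 = -1)
K = 6 (K = -6 + 3*4 = -6 + 12 = 6)
J(u, V) = 4 (J(u, V) = 6 - 1*2 = 6 - 2 = 4)
s = -1/12 (s = 1/(-11 - 1) = 1/(-12) = -1/12 ≈ -0.083333)
z(W, j) = 1/j (z(W, j) = j/(j**2) = j/j**2 = 1/j)
-74 + J(16, 16)*z(s, 3) = -74 + 4/3 = -218/3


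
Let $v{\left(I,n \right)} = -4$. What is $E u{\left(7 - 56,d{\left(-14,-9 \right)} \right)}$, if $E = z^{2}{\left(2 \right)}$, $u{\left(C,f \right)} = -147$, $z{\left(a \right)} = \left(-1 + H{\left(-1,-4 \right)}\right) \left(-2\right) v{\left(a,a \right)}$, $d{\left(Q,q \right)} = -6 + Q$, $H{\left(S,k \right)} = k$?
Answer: $-235200$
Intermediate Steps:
$z{\left(a \right)} = -40$ ($z{\left(a \right)} = \left(-1 - 4\right) \left(-2\right) \left(-4\right) = \left(-5\right) \left(-2\right) \left(-4\right) = 10 \left(-4\right) = -40$)
$E = 1600$ ($E = \left(-40\right)^{2} = 1600$)
$E u{\left(7 - 56,d{\left(-14,-9 \right)} \right)} = 1600 \left(-147\right) = -235200$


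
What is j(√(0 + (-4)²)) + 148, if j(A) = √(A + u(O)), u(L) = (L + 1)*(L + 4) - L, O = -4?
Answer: 148 + 2*√2 ≈ 150.83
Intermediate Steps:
u(L) = -L + (1 + L)*(4 + L) (u(L) = (1 + L)*(4 + L) - L = -L + (1 + L)*(4 + L))
j(A) = √(4 + A) (j(A) = √(A + (4 + (-4)² + 4*(-4))) = √(A + (4 + 16 - 16)) = √(A + 4) = √(4 + A))
j(√(0 + (-4)²)) + 148 = √(4 + √(0 + (-4)²)) + 148 = √(4 + √(0 + 16)) + 148 = √(4 + √16) + 148 = √(4 + 4) + 148 = √8 + 148 = 2*√2 + 148 = 148 + 2*√2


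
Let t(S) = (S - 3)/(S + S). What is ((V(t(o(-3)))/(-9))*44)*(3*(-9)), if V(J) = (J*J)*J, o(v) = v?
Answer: 132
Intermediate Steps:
t(S) = (-3 + S)/(2*S) (t(S) = (-3 + S)/((2*S)) = (-3 + S)*(1/(2*S)) = (-3 + S)/(2*S))
V(J) = J³ (V(J) = J²*J = J³)
((V(t(o(-3)))/(-9))*44)*(3*(-9)) = ((((½)*(-3 - 3)/(-3))³/(-9))*44)*(3*(-9)) = ((((½)*(-⅓)*(-6))³*(-⅑))*44)*(-27) = ((1³*(-⅑))*44)*(-27) = ((1*(-⅑))*44)*(-27) = -⅑*44*(-27) = -44/9*(-27) = 132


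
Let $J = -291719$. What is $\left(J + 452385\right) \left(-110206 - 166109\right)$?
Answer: $-44394425790$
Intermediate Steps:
$\left(J + 452385\right) \left(-110206 - 166109\right) = \left(-291719 + 452385\right) \left(-110206 - 166109\right) = 160666 \left(-276315\right) = -44394425790$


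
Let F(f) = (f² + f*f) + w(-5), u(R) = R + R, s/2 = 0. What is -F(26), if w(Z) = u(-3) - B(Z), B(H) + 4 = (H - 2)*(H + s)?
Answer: -1315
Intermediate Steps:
s = 0 (s = 2*0 = 0)
B(H) = -4 + H*(-2 + H) (B(H) = -4 + (H - 2)*(H + 0) = -4 + (-2 + H)*H = -4 + H*(-2 + H))
u(R) = 2*R
w(Z) = -2 - Z² + 2*Z (w(Z) = 2*(-3) - (-4 + Z² - 2*Z) = -6 + (4 - Z² + 2*Z) = -2 - Z² + 2*Z)
F(f) = -37 + 2*f² (F(f) = (f² + f*f) + (-2 - 1*(-5)² + 2*(-5)) = (f² + f²) + (-2 - 1*25 - 10) = 2*f² + (-2 - 25 - 10) = 2*f² - 37 = -37 + 2*f²)
-F(26) = -(-37 + 2*26²) = -(-37 + 2*676) = -(-37 + 1352) = -1*1315 = -1315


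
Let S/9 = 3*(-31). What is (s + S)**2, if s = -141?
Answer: 956484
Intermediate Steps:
S = -837 (S = 9*(3*(-31)) = 9*(-93) = -837)
(s + S)**2 = (-141 - 837)**2 = (-978)**2 = 956484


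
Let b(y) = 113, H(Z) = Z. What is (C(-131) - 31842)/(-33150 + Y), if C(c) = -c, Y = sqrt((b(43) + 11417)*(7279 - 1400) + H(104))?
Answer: 525609825/515568763 + 31711*sqrt(67784974)/1031137526 ≈ 1.2727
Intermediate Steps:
Y = sqrt(67784974) (Y = sqrt((113 + 11417)*(7279 - 1400) + 104) = sqrt(11530*5879 + 104) = sqrt(67784870 + 104) = sqrt(67784974) ≈ 8233.2)
(C(-131) - 31842)/(-33150 + Y) = (-1*(-131) - 31842)/(-33150 + sqrt(67784974)) = (131 - 31842)/(-33150 + sqrt(67784974)) = -31711/(-33150 + sqrt(67784974))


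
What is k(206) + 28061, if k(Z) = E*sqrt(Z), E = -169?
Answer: 28061 - 169*sqrt(206) ≈ 25635.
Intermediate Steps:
k(Z) = -169*sqrt(Z)
k(206) + 28061 = -169*sqrt(206) + 28061 = 28061 - 169*sqrt(206)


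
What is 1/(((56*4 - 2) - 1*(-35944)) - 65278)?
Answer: -1/29112 ≈ -3.4350e-5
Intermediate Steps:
1/(((56*4 - 2) - 1*(-35944)) - 65278) = 1/(((224 - 2) + 35944) - 65278) = 1/((222 + 35944) - 65278) = 1/(36166 - 65278) = 1/(-29112) = -1/29112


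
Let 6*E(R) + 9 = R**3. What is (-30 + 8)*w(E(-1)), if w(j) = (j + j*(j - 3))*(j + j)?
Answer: 12100/27 ≈ 448.15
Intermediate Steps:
E(R) = -3/2 + R**3/6
w(j) = 2*j*(j + j*(-3 + j)) (w(j) = (j + j*(-3 + j))*(2*j) = 2*j*(j + j*(-3 + j)))
(-30 + 8)*w(E(-1)) = (-30 + 8)*(2*(-3/2 + (1/6)*(-1)**3)**2*(-2 + (-3/2 + (1/6)*(-1)**3))) = -44*(-3/2 + (1/6)*(-1))**2*(-2 + (-3/2 + (1/6)*(-1))) = -44*(-3/2 - 1/6)**2*(-2 + (-3/2 - 1/6)) = -44*(-5/3)**2*(-2 - 5/3) = -44*25*(-11)/(9*3) = -22*(-550/27) = 12100/27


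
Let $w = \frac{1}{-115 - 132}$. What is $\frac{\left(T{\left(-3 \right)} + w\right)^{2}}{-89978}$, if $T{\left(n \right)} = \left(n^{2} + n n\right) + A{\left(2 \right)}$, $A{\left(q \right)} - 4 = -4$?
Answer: $- \frac{2822575}{784209686} \approx -0.0035993$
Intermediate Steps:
$A{\left(q \right)} = 0$ ($A{\left(q \right)} = 4 - 4 = 0$)
$T{\left(n \right)} = 2 n^{2}$ ($T{\left(n \right)} = \left(n^{2} + n n\right) + 0 = \left(n^{2} + n^{2}\right) + 0 = 2 n^{2} + 0 = 2 n^{2}$)
$w = - \frac{1}{247}$ ($w = \frac{1}{-247} = - \frac{1}{247} \approx -0.0040486$)
$\frac{\left(T{\left(-3 \right)} + w\right)^{2}}{-89978} = \frac{\left(2 \left(-3\right)^{2} - \frac{1}{247}\right)^{2}}{-89978} = \left(2 \cdot 9 - \frac{1}{247}\right)^{2} \left(- \frac{1}{89978}\right) = \left(18 - \frac{1}{247}\right)^{2} \left(- \frac{1}{89978}\right) = \left(\frac{4445}{247}\right)^{2} \left(- \frac{1}{89978}\right) = \frac{19758025}{61009} \left(- \frac{1}{89978}\right) = - \frac{2822575}{784209686}$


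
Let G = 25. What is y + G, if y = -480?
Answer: -455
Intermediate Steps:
y + G = -480 + 25 = -455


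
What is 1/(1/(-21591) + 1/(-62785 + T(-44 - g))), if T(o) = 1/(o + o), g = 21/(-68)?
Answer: -4027461401979/250681130 ≈ -16066.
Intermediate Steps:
g = -21/68 (g = 21*(-1/68) = -21/68 ≈ -0.30882)
T(o) = 1/(2*o)
1/(1/(-21591) + 1/(-62785 + T(-44 - g))) = 1/(1/(-21591) + 1/(-62785 + 1/(2*(-44 - 1*(-21/68))))) = 1/(-1/21591 + 1/(-62785 + 1/(2*(-44 + 21/68)))) = 1/(-1/21591 + 1/(-62785 + 1/(2*(-2971/68)))) = 1/(-1/21591 + 1/(-62785 + (½)*(-68/2971))) = 1/(-1/21591 + 1/(-62785 - 34/2971)) = 1/(-1/21591 + 1/(-186534269/2971)) = 1/(-1/21591 - 2971/186534269) = 1/(-250681130/4027461401979) = -4027461401979/250681130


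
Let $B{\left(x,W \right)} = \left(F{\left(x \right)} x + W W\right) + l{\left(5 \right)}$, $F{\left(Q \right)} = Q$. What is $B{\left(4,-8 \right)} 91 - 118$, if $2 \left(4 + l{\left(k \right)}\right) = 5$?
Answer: $\frac{14051}{2} \approx 7025.5$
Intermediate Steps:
$l{\left(k \right)} = - \frac{3}{2}$ ($l{\left(k \right)} = -4 + \frac{1}{2} \cdot 5 = -4 + \frac{5}{2} = - \frac{3}{2}$)
$B{\left(x,W \right)} = - \frac{3}{2} + W^{2} + x^{2}$ ($B{\left(x,W \right)} = \left(x x + W W\right) - \frac{3}{2} = \left(x^{2} + W^{2}\right) - \frac{3}{2} = \left(W^{2} + x^{2}\right) - \frac{3}{2} = - \frac{3}{2} + W^{2} + x^{2}$)
$B{\left(4,-8 \right)} 91 - 118 = \left(- \frac{3}{2} + \left(-8\right)^{2} + 4^{2}\right) 91 - 118 = \left(- \frac{3}{2} + 64 + 16\right) 91 - 118 = \frac{157}{2} \cdot 91 - 118 = \frac{14287}{2} - 118 = \frac{14051}{2}$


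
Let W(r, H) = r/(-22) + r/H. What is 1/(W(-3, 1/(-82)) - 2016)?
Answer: -22/38937 ≈ -0.00056501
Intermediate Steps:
W(r, H) = -r/22 + r/H (W(r, H) = r*(-1/22) + r/H = -r/22 + r/H)
1/(W(-3, 1/(-82)) - 2016) = 1/((-1/22*(-3) - 3/(1/(-82))) - 2016) = 1/((3/22 - 3/(-1/82)) - 2016) = 1/((3/22 - 3*(-82)) - 2016) = 1/((3/22 + 246) - 2016) = 1/(5415/22 - 2016) = 1/(-38937/22) = -22/38937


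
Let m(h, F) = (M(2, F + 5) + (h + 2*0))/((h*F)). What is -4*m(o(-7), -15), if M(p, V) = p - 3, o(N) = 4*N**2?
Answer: 13/49 ≈ 0.26531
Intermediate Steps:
M(p, V) = -3 + p
m(h, F) = (-1 + h)/(F*h) (m(h, F) = ((-3 + 2) + (h + 2*0))/((h*F)) = (-1 + (h + 0))/((F*h)) = (-1 + h)*(1/(F*h)) = (-1 + h)/(F*h))
-4*m(o(-7), -15) = -4*(-1 + 4*(-7)**2)/((-15)*(4*(-7)**2)) = -(-4)*(-1 + 4*49)/(15*(4*49)) = -(-4)*(-1 + 196)/(15*196) = -(-4)*195/(15*196) = -4*(-13/196) = 13/49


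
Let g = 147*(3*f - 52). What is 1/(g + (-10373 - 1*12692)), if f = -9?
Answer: -1/34678 ≈ -2.8837e-5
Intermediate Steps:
g = -11613 (g = 147*(3*(-9) - 52) = 147*(-27 - 52) = 147*(-79) = -11613)
1/(g + (-10373 - 1*12692)) = 1/(-11613 + (-10373 - 1*12692)) = 1/(-11613 + (-10373 - 12692)) = 1/(-11613 - 23065) = 1/(-34678) = -1/34678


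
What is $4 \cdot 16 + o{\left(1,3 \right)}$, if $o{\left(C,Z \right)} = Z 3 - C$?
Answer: $72$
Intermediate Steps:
$o{\left(C,Z \right)} = - C + 3 Z$ ($o{\left(C,Z \right)} = 3 Z - C = - C + 3 Z$)
$4 \cdot 16 + o{\left(1,3 \right)} = 4 \cdot 16 + \left(\left(-1\right) 1 + 3 \cdot 3\right) = 64 + \left(-1 + 9\right) = 64 + 8 = 72$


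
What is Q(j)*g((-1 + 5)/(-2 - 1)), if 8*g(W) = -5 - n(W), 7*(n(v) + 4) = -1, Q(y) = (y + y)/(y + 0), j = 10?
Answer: -3/14 ≈ -0.21429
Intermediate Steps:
Q(y) = 2 (Q(y) = (2*y)/y = 2)
n(v) = -29/7 (n(v) = -4 + (⅐)*(-1) = -4 - ⅐ = -29/7)
g(W) = -3/28 (g(W) = (-5 - 1*(-29/7))/8 = (-5 + 29/7)/8 = (⅛)*(-6/7) = -3/28)
Q(j)*g((-1 + 5)/(-2 - 1)) = 2*(-3/28) = -3/14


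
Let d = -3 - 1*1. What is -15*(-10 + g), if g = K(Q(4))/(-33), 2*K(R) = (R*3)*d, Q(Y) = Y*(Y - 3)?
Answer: 1530/11 ≈ 139.09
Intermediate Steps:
d = -4 (d = -3 - 1 = -4)
Q(Y) = Y*(-3 + Y)
K(R) = -6*R (K(R) = ((R*3)*(-4))/2 = ((3*R)*(-4))/2 = (-12*R)/2 = -6*R)
g = 8/11 (g = -24*(-3 + 4)/(-33) = -24*(-1/33) = 8/11 ≈ 0.72727)
-15*(-10 + g) = -15*(-10 + 8/11) = -15*(-102/11) = 1530/11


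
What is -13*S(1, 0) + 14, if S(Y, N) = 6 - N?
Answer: -64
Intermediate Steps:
-13*S(1, 0) + 14 = -13*(6 - 1*0) + 14 = -13*(6 + 0) + 14 = -13*6 + 14 = -78 + 14 = -64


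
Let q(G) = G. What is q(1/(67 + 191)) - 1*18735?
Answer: -4833629/258 ≈ -18735.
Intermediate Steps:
q(1/(67 + 191)) - 1*18735 = 1/(67 + 191) - 1*18735 = 1/258 - 18735 = -4833629/258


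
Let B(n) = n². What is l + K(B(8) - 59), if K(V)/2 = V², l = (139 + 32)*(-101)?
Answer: -17221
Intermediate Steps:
l = -17271 (l = 171*(-101) = -17271)
K(V) = 2*V²
l + K(B(8) - 59) = -17271 + 2*(8² - 59)² = -17271 + 2*(64 - 59)² = -17271 + 2*5² = -17271 + 2*25 = -17271 + 50 = -17221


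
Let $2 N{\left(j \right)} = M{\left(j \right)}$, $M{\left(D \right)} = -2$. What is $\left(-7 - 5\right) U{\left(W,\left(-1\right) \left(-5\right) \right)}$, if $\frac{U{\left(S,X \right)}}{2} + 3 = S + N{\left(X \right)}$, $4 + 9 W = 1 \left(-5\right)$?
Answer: $120$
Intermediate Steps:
$N{\left(j \right)} = -1$ ($N{\left(j \right)} = \frac{1}{2} \left(-2\right) = -1$)
$W = -1$ ($W = - \frac{4}{9} + \frac{1 \left(-5\right)}{9} = - \frac{4}{9} + \frac{1}{9} \left(-5\right) = - \frac{4}{9} - \frac{5}{9} = -1$)
$U{\left(S,X \right)} = -8 + 2 S$ ($U{\left(S,X \right)} = -6 + 2 \left(S - 1\right) = -6 + 2 \left(-1 + S\right) = -6 + \left(-2 + 2 S\right) = -8 + 2 S$)
$\left(-7 - 5\right) U{\left(W,\left(-1\right) \left(-5\right) \right)} = \left(-7 - 5\right) \left(-8 + 2 \left(-1\right)\right) = - 12 \left(-8 - 2\right) = \left(-12\right) \left(-10\right) = 120$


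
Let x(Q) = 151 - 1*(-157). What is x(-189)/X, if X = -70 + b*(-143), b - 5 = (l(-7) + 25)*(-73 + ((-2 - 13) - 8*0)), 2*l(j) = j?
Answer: 308/269771 ≈ 0.0011417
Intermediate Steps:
l(j) = j/2
b = -1887 (b = 5 + ((1/2)*(-7) + 25)*(-73 + ((-2 - 13) - 8*0)) = 5 + (-7/2 + 25)*(-73 + (-15 + 0)) = 5 + 43*(-73 - 15)/2 = 5 + (43/2)*(-88) = 5 - 1892 = -1887)
x(Q) = 308 (x(Q) = 151 + 157 = 308)
X = 269771 (X = -70 - 1887*(-143) = -70 + 269841 = 269771)
x(-189)/X = 308/269771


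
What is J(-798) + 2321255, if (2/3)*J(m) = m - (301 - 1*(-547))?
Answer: 2318786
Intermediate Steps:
J(m) = -1272 + 3*m/2 (J(m) = 3*(m - (301 - 1*(-547)))/2 = 3*(m - (301 + 547))/2 = 3*(m - 1*848)/2 = 3*(m - 848)/2 = 3*(-848 + m)/2 = -1272 + 3*m/2)
J(-798) + 2321255 = (-1272 + (3/2)*(-798)) + 2321255 = (-1272 - 1197) + 2321255 = -2469 + 2321255 = 2318786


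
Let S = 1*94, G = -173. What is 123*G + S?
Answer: -21185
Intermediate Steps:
S = 94
123*G + S = 123*(-173) + 94 = -21279 + 94 = -21185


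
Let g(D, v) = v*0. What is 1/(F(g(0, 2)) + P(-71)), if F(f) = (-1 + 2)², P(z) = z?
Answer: -1/70 ≈ -0.014286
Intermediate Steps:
g(D, v) = 0
F(f) = 1 (F(f) = 1² = 1)
1/(F(g(0, 2)) + P(-71)) = 1/(1 - 71) = 1/(-70) = -1/70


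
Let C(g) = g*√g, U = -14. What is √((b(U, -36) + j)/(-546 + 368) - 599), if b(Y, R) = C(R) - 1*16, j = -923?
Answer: √(-18811574 + 38448*I)/178 ≈ 0.024901 + 24.366*I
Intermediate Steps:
C(g) = g^(3/2)
b(Y, R) = -16 + R^(3/2) (b(Y, R) = R^(3/2) - 1*16 = R^(3/2) - 16 = -16 + R^(3/2))
√((b(U, -36) + j)/(-546 + 368) - 599) = √(((-16 + (-36)^(3/2)) - 923)/(-546 + 368) - 599) = √(((-16 - 216*I) - 923)/(-178) - 599) = √((-939 - 216*I)*(-1/178) - 599) = √((939/178 + 108*I/89) - 599) = √(-105683/178 + 108*I/89)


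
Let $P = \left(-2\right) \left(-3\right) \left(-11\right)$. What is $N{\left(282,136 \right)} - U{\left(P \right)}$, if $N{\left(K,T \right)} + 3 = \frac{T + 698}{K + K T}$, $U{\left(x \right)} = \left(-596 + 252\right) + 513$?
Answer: $- \frac{1107369}{6439} \approx -171.98$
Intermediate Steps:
$P = -66$ ($P = 6 \left(-11\right) = -66$)
$U{\left(x \right)} = 169$ ($U{\left(x \right)} = -344 + 513 = 169$)
$N{\left(K,T \right)} = -3 + \frac{698 + T}{K + K T}$ ($N{\left(K,T \right)} = -3 + \frac{T + 698}{K + K T} = -3 + \frac{698 + T}{K + K T}$)
$N{\left(282,136 \right)} - U{\left(P \right)} = \frac{698 + 136 - 846 - 846 \cdot 136}{282 \left(1 + 136\right)} - 169 = \frac{698 + 136 - 846 - 115056}{282 \cdot 137} - 169 = \frac{1}{282} \cdot \frac{1}{137} \left(-115068\right) - 169 = - \frac{19178}{6439} - 169 = - \frac{1107369}{6439}$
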